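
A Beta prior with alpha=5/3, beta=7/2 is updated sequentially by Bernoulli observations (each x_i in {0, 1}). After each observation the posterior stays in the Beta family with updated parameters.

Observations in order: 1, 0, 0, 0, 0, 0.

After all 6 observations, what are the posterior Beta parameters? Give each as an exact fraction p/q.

obs 1: x=1 → posterior Beta(8/3, 7/2)
obs 2: x=0 → posterior Beta(8/3, 9/2)
obs 3: x=0 → posterior Beta(8/3, 11/2)
obs 4: x=0 → posterior Beta(8/3, 13/2)
obs 5: x=0 → posterior Beta(8/3, 15/2)
obs 6: x=0 → posterior Beta(8/3, 17/2)

alpha=8/3, beta=17/2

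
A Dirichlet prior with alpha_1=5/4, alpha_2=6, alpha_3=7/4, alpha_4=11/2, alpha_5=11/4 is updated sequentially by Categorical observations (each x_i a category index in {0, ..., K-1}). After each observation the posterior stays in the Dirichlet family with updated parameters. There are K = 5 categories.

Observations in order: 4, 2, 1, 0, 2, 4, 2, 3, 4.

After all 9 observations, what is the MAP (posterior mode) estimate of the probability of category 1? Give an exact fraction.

obs 1: x=4 → posterior Dirichlet(5/4, 6, 7/4, 11/2, 15/4)
obs 2: x=2 → posterior Dirichlet(5/4, 6, 11/4, 11/2, 15/4)
obs 3: x=1 → posterior Dirichlet(5/4, 7, 11/4, 11/2, 15/4)
obs 4: x=0 → posterior Dirichlet(9/4, 7, 11/4, 11/2, 15/4)
obs 5: x=2 → posterior Dirichlet(9/4, 7, 15/4, 11/2, 15/4)
obs 6: x=4 → posterior Dirichlet(9/4, 7, 15/4, 11/2, 19/4)
obs 7: x=2 → posterior Dirichlet(9/4, 7, 19/4, 11/2, 19/4)
obs 8: x=3 → posterior Dirichlet(9/4, 7, 19/4, 13/2, 19/4)
obs 9: x=4 → posterior Dirichlet(9/4, 7, 19/4, 13/2, 23/4)

24/85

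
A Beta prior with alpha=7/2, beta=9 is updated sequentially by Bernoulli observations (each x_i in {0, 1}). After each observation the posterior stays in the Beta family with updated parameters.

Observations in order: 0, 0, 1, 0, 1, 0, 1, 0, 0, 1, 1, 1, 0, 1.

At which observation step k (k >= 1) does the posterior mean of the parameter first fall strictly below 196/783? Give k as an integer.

obs 1: x=0 → posterior Beta(7/2, 10)
obs 2: x=0 → posterior Beta(7/2, 11)
obs 3: x=1 → posterior Beta(9/2, 11)
obs 4: x=0 → posterior Beta(9/2, 12)
obs 5: x=1 → posterior Beta(11/2, 12)
obs 6: x=0 → posterior Beta(11/2, 13)
obs 7: x=1 → posterior Beta(13/2, 13)
obs 8: x=0 → posterior Beta(13/2, 14)
obs 9: x=0 → posterior Beta(13/2, 15)
obs 10: x=1 → posterior Beta(15/2, 15)
obs 11: x=1 → posterior Beta(17/2, 15)
obs 12: x=1 → posterior Beta(19/2, 15)
obs 13: x=0 → posterior Beta(19/2, 16)
obs 14: x=1 → posterior Beta(21/2, 16)

k = 2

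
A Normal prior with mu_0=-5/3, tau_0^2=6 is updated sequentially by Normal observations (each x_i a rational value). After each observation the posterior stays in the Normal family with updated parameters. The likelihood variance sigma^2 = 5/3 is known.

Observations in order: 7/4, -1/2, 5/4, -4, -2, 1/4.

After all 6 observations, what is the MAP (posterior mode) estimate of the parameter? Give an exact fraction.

-401/678

obs 1: x=7/4 → posterior Normal(139/138, 30/23)
obs 2: x=-1/2 → posterior Normal(85/246, 30/41)
obs 3: x=5/4 → posterior Normal(110/177, 30/59)
obs 4: x=-4 → posterior Normal(-106/231, 30/77)
obs 5: x=-2 → posterior Normal(-214/285, 6/19)
obs 6: x=1/4 → posterior Normal(-401/678, 30/113)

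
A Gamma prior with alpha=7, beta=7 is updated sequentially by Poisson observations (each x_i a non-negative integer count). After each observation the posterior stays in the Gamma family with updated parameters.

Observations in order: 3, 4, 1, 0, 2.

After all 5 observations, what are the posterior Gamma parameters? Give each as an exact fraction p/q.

alpha=17, beta=12

obs 1: x=3 → posterior Gamma(10, 8)
obs 2: x=4 → posterior Gamma(14, 9)
obs 3: x=1 → posterior Gamma(15, 10)
obs 4: x=0 → posterior Gamma(15, 11)
obs 5: x=2 → posterior Gamma(17, 12)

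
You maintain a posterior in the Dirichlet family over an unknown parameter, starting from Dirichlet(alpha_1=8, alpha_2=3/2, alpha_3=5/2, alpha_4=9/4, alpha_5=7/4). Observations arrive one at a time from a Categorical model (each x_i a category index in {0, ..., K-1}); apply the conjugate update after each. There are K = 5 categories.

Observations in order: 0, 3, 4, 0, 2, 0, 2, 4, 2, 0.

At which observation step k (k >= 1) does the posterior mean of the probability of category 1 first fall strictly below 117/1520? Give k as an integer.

k = 4

obs 1: x=0 → posterior Dirichlet(9, 3/2, 5/2, 9/4, 7/4)
obs 2: x=3 → posterior Dirichlet(9, 3/2, 5/2, 13/4, 7/4)
obs 3: x=4 → posterior Dirichlet(9, 3/2, 5/2, 13/4, 11/4)
obs 4: x=0 → posterior Dirichlet(10, 3/2, 5/2, 13/4, 11/4)
obs 5: x=2 → posterior Dirichlet(10, 3/2, 7/2, 13/4, 11/4)
obs 6: x=0 → posterior Dirichlet(11, 3/2, 7/2, 13/4, 11/4)
obs 7: x=2 → posterior Dirichlet(11, 3/2, 9/2, 13/4, 11/4)
obs 8: x=4 → posterior Dirichlet(11, 3/2, 9/2, 13/4, 15/4)
obs 9: x=2 → posterior Dirichlet(11, 3/2, 11/2, 13/4, 15/4)
obs 10: x=0 → posterior Dirichlet(12, 3/2, 11/2, 13/4, 15/4)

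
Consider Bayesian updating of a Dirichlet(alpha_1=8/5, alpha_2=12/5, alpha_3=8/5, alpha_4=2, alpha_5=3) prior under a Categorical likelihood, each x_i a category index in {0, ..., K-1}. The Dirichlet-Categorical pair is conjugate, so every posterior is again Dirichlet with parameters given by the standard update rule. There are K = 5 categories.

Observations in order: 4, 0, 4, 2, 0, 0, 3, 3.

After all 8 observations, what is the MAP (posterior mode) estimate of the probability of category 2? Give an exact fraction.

obs 1: x=4 → posterior Dirichlet(8/5, 12/5, 8/5, 2, 4)
obs 2: x=0 → posterior Dirichlet(13/5, 12/5, 8/5, 2, 4)
obs 3: x=4 → posterior Dirichlet(13/5, 12/5, 8/5, 2, 5)
obs 4: x=2 → posterior Dirichlet(13/5, 12/5, 13/5, 2, 5)
obs 5: x=0 → posterior Dirichlet(18/5, 12/5, 13/5, 2, 5)
obs 6: x=0 → posterior Dirichlet(23/5, 12/5, 13/5, 2, 5)
obs 7: x=3 → posterior Dirichlet(23/5, 12/5, 13/5, 3, 5)
obs 8: x=3 → posterior Dirichlet(23/5, 12/5, 13/5, 4, 5)

2/17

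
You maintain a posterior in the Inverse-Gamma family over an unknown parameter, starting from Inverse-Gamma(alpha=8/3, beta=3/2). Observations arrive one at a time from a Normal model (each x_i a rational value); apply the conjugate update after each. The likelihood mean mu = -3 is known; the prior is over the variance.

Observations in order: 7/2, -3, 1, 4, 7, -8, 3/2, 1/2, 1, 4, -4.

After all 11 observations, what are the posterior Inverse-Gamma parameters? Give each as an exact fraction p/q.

obs 1: x=7/2 → posterior Inverse-Gamma(19/6, 181/8)
obs 2: x=-3 → posterior Inverse-Gamma(11/3, 181/8)
obs 3: x=1 → posterior Inverse-Gamma(25/6, 245/8)
obs 4: x=4 → posterior Inverse-Gamma(14/3, 441/8)
obs 5: x=7 → posterior Inverse-Gamma(31/6, 841/8)
obs 6: x=-8 → posterior Inverse-Gamma(17/3, 941/8)
obs 7: x=3/2 → posterior Inverse-Gamma(37/6, 511/4)
obs 8: x=1/2 → posterior Inverse-Gamma(20/3, 1071/8)
obs 9: x=1 → posterior Inverse-Gamma(43/6, 1135/8)
obs 10: x=4 → posterior Inverse-Gamma(23/3, 1331/8)
obs 11: x=-4 → posterior Inverse-Gamma(49/6, 1335/8)

alpha=49/6, beta=1335/8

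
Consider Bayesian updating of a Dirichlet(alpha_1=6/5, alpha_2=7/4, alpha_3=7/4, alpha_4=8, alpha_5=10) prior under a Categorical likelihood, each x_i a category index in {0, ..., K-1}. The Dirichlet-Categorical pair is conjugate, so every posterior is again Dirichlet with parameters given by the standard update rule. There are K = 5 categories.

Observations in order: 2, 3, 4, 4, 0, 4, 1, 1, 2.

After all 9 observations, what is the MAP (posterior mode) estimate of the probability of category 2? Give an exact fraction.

obs 1: x=2 → posterior Dirichlet(6/5, 7/4, 11/4, 8, 10)
obs 2: x=3 → posterior Dirichlet(6/5, 7/4, 11/4, 9, 10)
obs 3: x=4 → posterior Dirichlet(6/5, 7/4, 11/4, 9, 11)
obs 4: x=4 → posterior Dirichlet(6/5, 7/4, 11/4, 9, 12)
obs 5: x=0 → posterior Dirichlet(11/5, 7/4, 11/4, 9, 12)
obs 6: x=4 → posterior Dirichlet(11/5, 7/4, 11/4, 9, 13)
obs 7: x=1 → posterior Dirichlet(11/5, 11/4, 11/4, 9, 13)
obs 8: x=1 → posterior Dirichlet(11/5, 15/4, 11/4, 9, 13)
obs 9: x=2 → posterior Dirichlet(11/5, 15/4, 15/4, 9, 13)

55/534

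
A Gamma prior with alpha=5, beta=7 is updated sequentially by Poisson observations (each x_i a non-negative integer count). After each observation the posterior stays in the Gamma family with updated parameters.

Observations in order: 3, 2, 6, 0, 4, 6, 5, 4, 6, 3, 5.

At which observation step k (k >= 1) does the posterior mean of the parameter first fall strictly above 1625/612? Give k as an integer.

obs 1: x=3 → posterior Gamma(8, 8)
obs 2: x=2 → posterior Gamma(10, 9)
obs 3: x=6 → posterior Gamma(16, 10)
obs 4: x=0 → posterior Gamma(16, 11)
obs 5: x=4 → posterior Gamma(20, 12)
obs 6: x=6 → posterior Gamma(26, 13)
obs 7: x=5 → posterior Gamma(31, 14)
obs 8: x=4 → posterior Gamma(35, 15)
obs 9: x=6 → posterior Gamma(41, 16)
obs 10: x=3 → posterior Gamma(44, 17)
obs 11: x=5 → posterior Gamma(49, 18)

k = 11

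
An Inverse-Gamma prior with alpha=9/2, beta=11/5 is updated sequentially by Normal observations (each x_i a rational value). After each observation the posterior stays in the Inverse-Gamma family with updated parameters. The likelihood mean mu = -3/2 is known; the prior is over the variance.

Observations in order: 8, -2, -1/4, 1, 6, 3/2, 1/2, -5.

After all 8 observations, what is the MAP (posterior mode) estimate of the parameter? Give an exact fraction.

obs 1: x=8 → posterior Inverse-Gamma(5, 1893/40)
obs 2: x=-2 → posterior Inverse-Gamma(11/2, 949/20)
obs 3: x=-1/4 → posterior Inverse-Gamma(6, 7717/160)
obs 4: x=1 → posterior Inverse-Gamma(13/2, 8217/160)
obs 5: x=6 → posterior Inverse-Gamma(7, 12717/160)
obs 6: x=3/2 → posterior Inverse-Gamma(15/2, 13437/160)
obs 7: x=1/2 → posterior Inverse-Gamma(8, 13757/160)
obs 8: x=-5 → posterior Inverse-Gamma(17/2, 14737/160)

14737/1520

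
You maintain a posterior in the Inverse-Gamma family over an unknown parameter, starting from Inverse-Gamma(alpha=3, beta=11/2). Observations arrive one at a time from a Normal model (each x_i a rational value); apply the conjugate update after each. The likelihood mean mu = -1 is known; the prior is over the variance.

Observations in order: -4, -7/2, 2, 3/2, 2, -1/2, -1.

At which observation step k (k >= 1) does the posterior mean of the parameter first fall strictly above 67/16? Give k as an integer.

obs 1: x=-4 → posterior Inverse-Gamma(7/2, 10)
obs 2: x=-7/2 → posterior Inverse-Gamma(4, 105/8)
obs 3: x=2 → posterior Inverse-Gamma(9/2, 141/8)
obs 4: x=3/2 → posterior Inverse-Gamma(5, 83/4)
obs 5: x=2 → posterior Inverse-Gamma(11/2, 101/4)
obs 6: x=-1/2 → posterior Inverse-Gamma(6, 203/8)
obs 7: x=-1 → posterior Inverse-Gamma(13/2, 203/8)

k = 2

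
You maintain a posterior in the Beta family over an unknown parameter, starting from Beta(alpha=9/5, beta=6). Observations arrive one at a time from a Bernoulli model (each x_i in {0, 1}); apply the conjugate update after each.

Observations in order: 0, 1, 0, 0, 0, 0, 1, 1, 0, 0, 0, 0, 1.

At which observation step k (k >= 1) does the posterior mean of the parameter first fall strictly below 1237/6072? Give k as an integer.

k = 6

obs 1: x=0 → posterior Beta(9/5, 7)
obs 2: x=1 → posterior Beta(14/5, 7)
obs 3: x=0 → posterior Beta(14/5, 8)
obs 4: x=0 → posterior Beta(14/5, 9)
obs 5: x=0 → posterior Beta(14/5, 10)
obs 6: x=0 → posterior Beta(14/5, 11)
obs 7: x=1 → posterior Beta(19/5, 11)
obs 8: x=1 → posterior Beta(24/5, 11)
obs 9: x=0 → posterior Beta(24/5, 12)
obs 10: x=0 → posterior Beta(24/5, 13)
obs 11: x=0 → posterior Beta(24/5, 14)
obs 12: x=0 → posterior Beta(24/5, 15)
obs 13: x=1 → posterior Beta(29/5, 15)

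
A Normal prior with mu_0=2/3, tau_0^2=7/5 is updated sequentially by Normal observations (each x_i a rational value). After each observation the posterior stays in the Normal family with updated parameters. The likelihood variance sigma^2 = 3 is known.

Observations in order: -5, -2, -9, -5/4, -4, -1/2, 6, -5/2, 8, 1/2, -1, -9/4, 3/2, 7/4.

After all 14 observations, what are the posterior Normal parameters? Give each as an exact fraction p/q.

mu_0=-233/452, tau_0^2=21/113

obs 1: x=-5 → posterior Normal(-25/22, 21/22)
obs 2: x=-2 → posterior Normal(-39/29, 21/29)
obs 3: x=-9 → posterior Normal(-17/6, 7/12)
obs 4: x=-5/4 → posterior Normal(-443/172, 21/43)
obs 5: x=-4 → posterior Normal(-111/40, 21/50)
obs 6: x=-1/2 → posterior Normal(-569/228, 7/19)
obs 7: x=6 → posterior Normal(-401/256, 21/64)
obs 8: x=-5/2 → posterior Normal(-471/284, 21/71)
obs 9: x=8 → posterior Normal(-19/24, 7/26)
obs 10: x=1/2 → posterior Normal(-233/340, 21/85)
obs 11: x=-1 → posterior Normal(-261/368, 21/92)
obs 12: x=-9/4 → posterior Normal(-9/11, 7/33)
obs 13: x=3/2 → posterior Normal(-141/212, 21/106)
obs 14: x=7/4 → posterior Normal(-233/452, 21/113)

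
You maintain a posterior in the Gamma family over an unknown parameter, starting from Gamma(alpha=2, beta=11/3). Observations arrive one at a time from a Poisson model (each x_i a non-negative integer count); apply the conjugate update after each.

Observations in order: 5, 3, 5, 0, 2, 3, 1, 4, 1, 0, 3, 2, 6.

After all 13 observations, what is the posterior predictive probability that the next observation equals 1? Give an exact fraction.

obs 1: x=5 → posterior Gamma(7, 14/3)
obs 2: x=3 → posterior Gamma(10, 17/3)
obs 3: x=5 → posterior Gamma(15, 20/3)
obs 4: x=0 → posterior Gamma(15, 23/3)
obs 5: x=2 → posterior Gamma(17, 26/3)
obs 6: x=3 → posterior Gamma(20, 29/3)
obs 7: x=1 → posterior Gamma(21, 32/3)
obs 8: x=4 → posterior Gamma(25, 35/3)
obs 9: x=1 → posterior Gamma(26, 38/3)
obs 10: x=0 → posterior Gamma(26, 41/3)
obs 11: x=3 → posterior Gamma(29, 44/3)
obs 12: x=2 → posterior Gamma(31, 47/3)
obs 13: x=6 → posterior Gamma(37, 50/3)

80763129517436027526855468750000000000000000000000000000000000000/333029760332744216091776918110648730161858794604411779930898389289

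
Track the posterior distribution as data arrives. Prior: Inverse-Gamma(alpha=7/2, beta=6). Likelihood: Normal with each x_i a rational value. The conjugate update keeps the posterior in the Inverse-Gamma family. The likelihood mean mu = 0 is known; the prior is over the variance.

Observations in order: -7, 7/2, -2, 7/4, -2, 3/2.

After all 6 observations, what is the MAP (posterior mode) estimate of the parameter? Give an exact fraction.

277/48

obs 1: x=-7 → posterior Inverse-Gamma(4, 61/2)
obs 2: x=7/2 → posterior Inverse-Gamma(9/2, 293/8)
obs 3: x=-2 → posterior Inverse-Gamma(5, 309/8)
obs 4: x=7/4 → posterior Inverse-Gamma(11/2, 1285/32)
obs 5: x=-2 → posterior Inverse-Gamma(6, 1349/32)
obs 6: x=3/2 → posterior Inverse-Gamma(13/2, 1385/32)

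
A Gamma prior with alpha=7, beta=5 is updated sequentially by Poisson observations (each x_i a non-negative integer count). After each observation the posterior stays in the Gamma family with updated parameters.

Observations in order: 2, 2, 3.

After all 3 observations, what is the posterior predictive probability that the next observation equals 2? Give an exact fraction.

153931627888640/617673396283947

obs 1: x=2 → posterior Gamma(9, 6)
obs 2: x=2 → posterior Gamma(11, 7)
obs 3: x=3 → posterior Gamma(14, 8)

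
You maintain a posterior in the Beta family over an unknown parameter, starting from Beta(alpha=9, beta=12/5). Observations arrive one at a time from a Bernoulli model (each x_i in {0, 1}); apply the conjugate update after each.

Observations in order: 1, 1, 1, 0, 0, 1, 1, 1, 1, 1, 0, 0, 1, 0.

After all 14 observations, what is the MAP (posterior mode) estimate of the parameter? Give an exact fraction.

obs 1: x=1 → posterior Beta(10, 12/5)
obs 2: x=1 → posterior Beta(11, 12/5)
obs 3: x=1 → posterior Beta(12, 12/5)
obs 4: x=0 → posterior Beta(12, 17/5)
obs 5: x=0 → posterior Beta(12, 22/5)
obs 6: x=1 → posterior Beta(13, 22/5)
obs 7: x=1 → posterior Beta(14, 22/5)
obs 8: x=1 → posterior Beta(15, 22/5)
obs 9: x=1 → posterior Beta(16, 22/5)
obs 10: x=1 → posterior Beta(17, 22/5)
obs 11: x=0 → posterior Beta(17, 27/5)
obs 12: x=0 → posterior Beta(17, 32/5)
obs 13: x=1 → posterior Beta(18, 32/5)
obs 14: x=0 → posterior Beta(18, 37/5)

85/117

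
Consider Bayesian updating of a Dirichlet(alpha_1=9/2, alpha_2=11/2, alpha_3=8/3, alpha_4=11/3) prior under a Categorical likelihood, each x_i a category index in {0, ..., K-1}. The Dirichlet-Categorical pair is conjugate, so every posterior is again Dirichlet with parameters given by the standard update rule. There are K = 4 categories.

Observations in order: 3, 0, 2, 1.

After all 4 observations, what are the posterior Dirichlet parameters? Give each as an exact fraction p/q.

obs 1: x=3 → posterior Dirichlet(9/2, 11/2, 8/3, 14/3)
obs 2: x=0 → posterior Dirichlet(11/2, 11/2, 8/3, 14/3)
obs 3: x=2 → posterior Dirichlet(11/2, 11/2, 11/3, 14/3)
obs 4: x=1 → posterior Dirichlet(11/2, 13/2, 11/3, 14/3)

alpha_1=11/2, alpha_2=13/2, alpha_3=11/3, alpha_4=14/3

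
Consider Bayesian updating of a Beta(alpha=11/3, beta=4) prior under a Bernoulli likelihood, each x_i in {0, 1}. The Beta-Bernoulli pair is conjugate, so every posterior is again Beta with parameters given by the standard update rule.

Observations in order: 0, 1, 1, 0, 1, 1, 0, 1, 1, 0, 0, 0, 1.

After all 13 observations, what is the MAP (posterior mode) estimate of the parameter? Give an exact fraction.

29/56

obs 1: x=0 → posterior Beta(11/3, 5)
obs 2: x=1 → posterior Beta(14/3, 5)
obs 3: x=1 → posterior Beta(17/3, 5)
obs 4: x=0 → posterior Beta(17/3, 6)
obs 5: x=1 → posterior Beta(20/3, 6)
obs 6: x=1 → posterior Beta(23/3, 6)
obs 7: x=0 → posterior Beta(23/3, 7)
obs 8: x=1 → posterior Beta(26/3, 7)
obs 9: x=1 → posterior Beta(29/3, 7)
obs 10: x=0 → posterior Beta(29/3, 8)
obs 11: x=0 → posterior Beta(29/3, 9)
obs 12: x=0 → posterior Beta(29/3, 10)
obs 13: x=1 → posterior Beta(32/3, 10)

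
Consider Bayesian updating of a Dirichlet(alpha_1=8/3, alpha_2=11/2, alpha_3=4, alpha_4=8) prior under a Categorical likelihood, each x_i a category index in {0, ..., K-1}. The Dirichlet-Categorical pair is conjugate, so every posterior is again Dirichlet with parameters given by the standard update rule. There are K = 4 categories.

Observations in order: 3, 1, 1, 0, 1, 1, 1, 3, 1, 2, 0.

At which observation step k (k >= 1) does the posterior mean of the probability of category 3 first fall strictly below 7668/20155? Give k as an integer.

obs 1: x=3 → posterior Dirichlet(8/3, 11/2, 4, 9)
obs 2: x=1 → posterior Dirichlet(8/3, 13/2, 4, 9)
obs 3: x=1 → posterior Dirichlet(8/3, 15/2, 4, 9)
obs 4: x=0 → posterior Dirichlet(11/3, 15/2, 4, 9)
obs 5: x=1 → posterior Dirichlet(11/3, 17/2, 4, 9)
obs 6: x=1 → posterior Dirichlet(11/3, 19/2, 4, 9)
obs 7: x=1 → posterior Dirichlet(11/3, 21/2, 4, 9)
obs 8: x=3 → posterior Dirichlet(11/3, 21/2, 4, 10)
obs 9: x=1 → posterior Dirichlet(11/3, 23/2, 4, 10)
obs 10: x=2 → posterior Dirichlet(11/3, 23/2, 5, 10)
obs 11: x=0 → posterior Dirichlet(14/3, 23/2, 5, 10)

k = 4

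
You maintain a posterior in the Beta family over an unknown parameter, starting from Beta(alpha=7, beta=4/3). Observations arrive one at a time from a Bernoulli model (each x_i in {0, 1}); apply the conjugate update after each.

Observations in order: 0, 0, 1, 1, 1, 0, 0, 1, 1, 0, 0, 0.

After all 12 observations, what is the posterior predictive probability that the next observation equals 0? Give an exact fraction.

25/61

obs 1: x=0 → posterior Beta(7, 7/3)
obs 2: x=0 → posterior Beta(7, 10/3)
obs 3: x=1 → posterior Beta(8, 10/3)
obs 4: x=1 → posterior Beta(9, 10/3)
obs 5: x=1 → posterior Beta(10, 10/3)
obs 6: x=0 → posterior Beta(10, 13/3)
obs 7: x=0 → posterior Beta(10, 16/3)
obs 8: x=1 → posterior Beta(11, 16/3)
obs 9: x=1 → posterior Beta(12, 16/3)
obs 10: x=0 → posterior Beta(12, 19/3)
obs 11: x=0 → posterior Beta(12, 22/3)
obs 12: x=0 → posterior Beta(12, 25/3)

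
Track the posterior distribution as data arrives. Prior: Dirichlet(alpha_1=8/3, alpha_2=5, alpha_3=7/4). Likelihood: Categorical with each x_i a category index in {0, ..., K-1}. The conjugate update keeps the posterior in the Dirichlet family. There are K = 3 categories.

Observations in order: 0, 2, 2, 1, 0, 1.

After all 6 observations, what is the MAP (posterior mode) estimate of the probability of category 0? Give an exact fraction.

44/149

obs 1: x=0 → posterior Dirichlet(11/3, 5, 7/4)
obs 2: x=2 → posterior Dirichlet(11/3, 5, 11/4)
obs 3: x=2 → posterior Dirichlet(11/3, 5, 15/4)
obs 4: x=1 → posterior Dirichlet(11/3, 6, 15/4)
obs 5: x=0 → posterior Dirichlet(14/3, 6, 15/4)
obs 6: x=1 → posterior Dirichlet(14/3, 7, 15/4)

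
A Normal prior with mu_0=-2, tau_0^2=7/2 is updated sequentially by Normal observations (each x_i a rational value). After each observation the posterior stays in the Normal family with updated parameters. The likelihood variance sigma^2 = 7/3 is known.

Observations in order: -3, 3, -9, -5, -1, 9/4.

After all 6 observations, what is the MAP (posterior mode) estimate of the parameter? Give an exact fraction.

obs 1: x=-3 → posterior Normal(-13/5, 7/5)
obs 2: x=3 → posterior Normal(-1/2, 7/8)
obs 3: x=-9 → posterior Normal(-31/11, 7/11)
obs 4: x=-5 → posterior Normal(-23/7, 1/2)
obs 5: x=-1 → posterior Normal(-49/17, 7/17)
obs 6: x=9/4 → posterior Normal(-169/80, 7/20)

-169/80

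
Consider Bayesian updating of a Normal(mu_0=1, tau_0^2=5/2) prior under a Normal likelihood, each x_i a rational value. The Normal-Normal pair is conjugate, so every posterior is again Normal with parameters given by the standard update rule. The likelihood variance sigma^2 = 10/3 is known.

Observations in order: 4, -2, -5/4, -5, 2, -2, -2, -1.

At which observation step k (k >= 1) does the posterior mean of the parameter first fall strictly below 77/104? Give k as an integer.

obs 1: x=4 → posterior Normal(16/7, 10/7)
obs 2: x=-2 → posterior Normal(1, 1)
obs 3: x=-5/4 → posterior Normal(25/52, 10/13)
obs 4: x=-5 → posterior Normal(-35/64, 5/8)
obs 5: x=2 → posterior Normal(-11/76, 10/19)
obs 6: x=-2 → posterior Normal(-35/88, 5/11)
obs 7: x=-2 → posterior Normal(-59/100, 2/5)
obs 8: x=-1 → posterior Normal(-71/112, 5/14)

k = 3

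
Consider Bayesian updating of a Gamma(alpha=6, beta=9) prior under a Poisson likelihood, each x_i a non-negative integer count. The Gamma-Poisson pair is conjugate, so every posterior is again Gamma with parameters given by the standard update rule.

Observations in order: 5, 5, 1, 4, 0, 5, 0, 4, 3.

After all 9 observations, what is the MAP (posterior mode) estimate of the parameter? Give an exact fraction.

obs 1: x=5 → posterior Gamma(11, 10)
obs 2: x=5 → posterior Gamma(16, 11)
obs 3: x=1 → posterior Gamma(17, 12)
obs 4: x=4 → posterior Gamma(21, 13)
obs 5: x=0 → posterior Gamma(21, 14)
obs 6: x=5 → posterior Gamma(26, 15)
obs 7: x=0 → posterior Gamma(26, 16)
obs 8: x=4 → posterior Gamma(30, 17)
obs 9: x=3 → posterior Gamma(33, 18)

16/9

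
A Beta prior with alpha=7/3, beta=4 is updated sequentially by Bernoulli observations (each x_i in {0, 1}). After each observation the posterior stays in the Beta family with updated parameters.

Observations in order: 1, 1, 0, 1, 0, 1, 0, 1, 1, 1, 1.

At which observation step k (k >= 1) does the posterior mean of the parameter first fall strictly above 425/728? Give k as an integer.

obs 1: x=1 → posterior Beta(10/3, 4)
obs 2: x=1 → posterior Beta(13/3, 4)
obs 3: x=0 → posterior Beta(13/3, 5)
obs 4: x=1 → posterior Beta(16/3, 5)
obs 5: x=0 → posterior Beta(16/3, 6)
obs 6: x=1 → posterior Beta(19/3, 6)
obs 7: x=0 → posterior Beta(19/3, 7)
obs 8: x=1 → posterior Beta(22/3, 7)
obs 9: x=1 → posterior Beta(25/3, 7)
obs 10: x=1 → posterior Beta(28/3, 7)
obs 11: x=1 → posterior Beta(31/3, 7)

k = 11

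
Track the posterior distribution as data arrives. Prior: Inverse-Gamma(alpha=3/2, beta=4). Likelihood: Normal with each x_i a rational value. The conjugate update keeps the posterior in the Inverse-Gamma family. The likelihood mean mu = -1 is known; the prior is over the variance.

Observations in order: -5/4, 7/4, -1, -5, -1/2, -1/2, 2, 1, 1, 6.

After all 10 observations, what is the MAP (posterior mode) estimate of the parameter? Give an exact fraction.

157/24

obs 1: x=-5/4 → posterior Inverse-Gamma(2, 129/32)
obs 2: x=7/4 → posterior Inverse-Gamma(5/2, 125/16)
obs 3: x=-1 → posterior Inverse-Gamma(3, 125/16)
obs 4: x=-5 → posterior Inverse-Gamma(7/2, 253/16)
obs 5: x=-1/2 → posterior Inverse-Gamma(4, 255/16)
obs 6: x=-1/2 → posterior Inverse-Gamma(9/2, 257/16)
obs 7: x=2 → posterior Inverse-Gamma(5, 329/16)
obs 8: x=1 → posterior Inverse-Gamma(11/2, 361/16)
obs 9: x=1 → posterior Inverse-Gamma(6, 393/16)
obs 10: x=6 → posterior Inverse-Gamma(13/2, 785/16)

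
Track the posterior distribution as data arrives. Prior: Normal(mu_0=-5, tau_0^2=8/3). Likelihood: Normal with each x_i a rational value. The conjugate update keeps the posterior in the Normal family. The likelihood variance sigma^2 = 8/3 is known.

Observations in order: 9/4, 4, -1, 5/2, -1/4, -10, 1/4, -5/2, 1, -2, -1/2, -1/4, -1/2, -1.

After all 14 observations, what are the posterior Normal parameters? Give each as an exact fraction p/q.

mu_0=-13/15, tau_0^2=8/45

obs 1: x=9/4 → posterior Normal(-11/8, 4/3)
obs 2: x=4 → posterior Normal(5/12, 8/9)
obs 3: x=-1 → posterior Normal(1/16, 2/3)
obs 4: x=5/2 → posterior Normal(11/20, 8/15)
obs 5: x=-1/4 → posterior Normal(5/12, 4/9)
obs 6: x=-10 → posterior Normal(-15/14, 8/21)
obs 7: x=1/4 → posterior Normal(-29/32, 1/3)
obs 8: x=-5/2 → posterior Normal(-13/12, 8/27)
obs 9: x=1 → posterior Normal(-7/8, 4/15)
obs 10: x=-2 → posterior Normal(-43/44, 8/33)
obs 11: x=-1/2 → posterior Normal(-15/16, 2/9)
obs 12: x=-1/4 → posterior Normal(-23/26, 8/39)
obs 13: x=-1/2 → posterior Normal(-6/7, 4/21)
obs 14: x=-1 → posterior Normal(-13/15, 8/45)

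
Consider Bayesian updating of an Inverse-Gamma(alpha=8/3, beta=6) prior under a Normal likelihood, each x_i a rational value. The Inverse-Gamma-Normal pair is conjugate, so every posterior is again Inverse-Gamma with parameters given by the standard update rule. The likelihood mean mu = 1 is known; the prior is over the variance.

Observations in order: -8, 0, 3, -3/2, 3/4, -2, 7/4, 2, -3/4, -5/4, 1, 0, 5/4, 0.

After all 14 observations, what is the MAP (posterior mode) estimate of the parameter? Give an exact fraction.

obs 1: x=-8 → posterior Inverse-Gamma(19/6, 93/2)
obs 2: x=0 → posterior Inverse-Gamma(11/3, 47)
obs 3: x=3 → posterior Inverse-Gamma(25/6, 49)
obs 4: x=-3/2 → posterior Inverse-Gamma(14/3, 417/8)
obs 5: x=3/4 → posterior Inverse-Gamma(31/6, 1669/32)
obs 6: x=-2 → posterior Inverse-Gamma(17/3, 1813/32)
obs 7: x=7/4 → posterior Inverse-Gamma(37/6, 911/16)
obs 8: x=2 → posterior Inverse-Gamma(20/3, 919/16)
obs 9: x=-3/4 → posterior Inverse-Gamma(43/6, 1887/32)
obs 10: x=-5/4 → posterior Inverse-Gamma(23/3, 123/2)
obs 11: x=1 → posterior Inverse-Gamma(49/6, 123/2)
obs 12: x=0 → posterior Inverse-Gamma(26/3, 62)
obs 13: x=5/4 → posterior Inverse-Gamma(55/6, 1985/32)
obs 14: x=0 → posterior Inverse-Gamma(29/3, 2001/32)

6003/1024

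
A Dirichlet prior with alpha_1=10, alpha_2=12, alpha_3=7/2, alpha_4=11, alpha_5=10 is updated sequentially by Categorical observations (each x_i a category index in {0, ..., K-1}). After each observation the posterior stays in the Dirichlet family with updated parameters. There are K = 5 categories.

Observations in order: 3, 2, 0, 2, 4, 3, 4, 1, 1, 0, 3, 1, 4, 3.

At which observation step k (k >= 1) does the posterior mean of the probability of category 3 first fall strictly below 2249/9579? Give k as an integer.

k = 5

obs 1: x=3 → posterior Dirichlet(10, 12, 7/2, 12, 10)
obs 2: x=2 → posterior Dirichlet(10, 12, 9/2, 12, 10)
obs 3: x=0 → posterior Dirichlet(11, 12, 9/2, 12, 10)
obs 4: x=2 → posterior Dirichlet(11, 12, 11/2, 12, 10)
obs 5: x=4 → posterior Dirichlet(11, 12, 11/2, 12, 11)
obs 6: x=3 → posterior Dirichlet(11, 12, 11/2, 13, 11)
obs 7: x=4 → posterior Dirichlet(11, 12, 11/2, 13, 12)
obs 8: x=1 → posterior Dirichlet(11, 13, 11/2, 13, 12)
obs 9: x=1 → posterior Dirichlet(11, 14, 11/2, 13, 12)
obs 10: x=0 → posterior Dirichlet(12, 14, 11/2, 13, 12)
obs 11: x=3 → posterior Dirichlet(12, 14, 11/2, 14, 12)
obs 12: x=1 → posterior Dirichlet(12, 15, 11/2, 14, 12)
obs 13: x=4 → posterior Dirichlet(12, 15, 11/2, 14, 13)
obs 14: x=3 → posterior Dirichlet(12, 15, 11/2, 15, 13)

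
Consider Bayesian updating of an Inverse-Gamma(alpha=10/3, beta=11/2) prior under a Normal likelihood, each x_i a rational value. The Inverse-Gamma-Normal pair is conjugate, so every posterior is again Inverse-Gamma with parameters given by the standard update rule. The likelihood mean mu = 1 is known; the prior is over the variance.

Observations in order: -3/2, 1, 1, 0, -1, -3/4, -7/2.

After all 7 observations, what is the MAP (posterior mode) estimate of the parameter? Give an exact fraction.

2187/752

obs 1: x=-3/2 → posterior Inverse-Gamma(23/6, 69/8)
obs 2: x=1 → posterior Inverse-Gamma(13/3, 69/8)
obs 3: x=1 → posterior Inverse-Gamma(29/6, 69/8)
obs 4: x=0 → posterior Inverse-Gamma(16/3, 73/8)
obs 5: x=-1 → posterior Inverse-Gamma(35/6, 89/8)
obs 6: x=-3/4 → posterior Inverse-Gamma(19/3, 405/32)
obs 7: x=-7/2 → posterior Inverse-Gamma(41/6, 729/32)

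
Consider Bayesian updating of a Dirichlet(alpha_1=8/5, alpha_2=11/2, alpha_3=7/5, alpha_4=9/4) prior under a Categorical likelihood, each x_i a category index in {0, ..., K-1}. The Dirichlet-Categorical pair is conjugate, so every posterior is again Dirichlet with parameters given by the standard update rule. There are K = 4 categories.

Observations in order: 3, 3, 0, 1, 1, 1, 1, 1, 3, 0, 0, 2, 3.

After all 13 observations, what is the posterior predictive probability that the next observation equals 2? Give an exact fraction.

48/475

obs 1: x=3 → posterior Dirichlet(8/5, 11/2, 7/5, 13/4)
obs 2: x=3 → posterior Dirichlet(8/5, 11/2, 7/5, 17/4)
obs 3: x=0 → posterior Dirichlet(13/5, 11/2, 7/5, 17/4)
obs 4: x=1 → posterior Dirichlet(13/5, 13/2, 7/5, 17/4)
obs 5: x=1 → posterior Dirichlet(13/5, 15/2, 7/5, 17/4)
obs 6: x=1 → posterior Dirichlet(13/5, 17/2, 7/5, 17/4)
obs 7: x=1 → posterior Dirichlet(13/5, 19/2, 7/5, 17/4)
obs 8: x=1 → posterior Dirichlet(13/5, 21/2, 7/5, 17/4)
obs 9: x=3 → posterior Dirichlet(13/5, 21/2, 7/5, 21/4)
obs 10: x=0 → posterior Dirichlet(18/5, 21/2, 7/5, 21/4)
obs 11: x=0 → posterior Dirichlet(23/5, 21/2, 7/5, 21/4)
obs 12: x=2 → posterior Dirichlet(23/5, 21/2, 12/5, 21/4)
obs 13: x=3 → posterior Dirichlet(23/5, 21/2, 12/5, 25/4)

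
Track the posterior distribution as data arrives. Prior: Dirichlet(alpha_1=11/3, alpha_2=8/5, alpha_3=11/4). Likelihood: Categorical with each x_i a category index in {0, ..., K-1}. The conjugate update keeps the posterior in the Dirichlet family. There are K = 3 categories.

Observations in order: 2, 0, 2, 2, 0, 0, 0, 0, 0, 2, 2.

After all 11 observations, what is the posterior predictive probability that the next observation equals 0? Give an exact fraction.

580/1141

obs 1: x=2 → posterior Dirichlet(11/3, 8/5, 15/4)
obs 2: x=0 → posterior Dirichlet(14/3, 8/5, 15/4)
obs 3: x=2 → posterior Dirichlet(14/3, 8/5, 19/4)
obs 4: x=2 → posterior Dirichlet(14/3, 8/5, 23/4)
obs 5: x=0 → posterior Dirichlet(17/3, 8/5, 23/4)
obs 6: x=0 → posterior Dirichlet(20/3, 8/5, 23/4)
obs 7: x=0 → posterior Dirichlet(23/3, 8/5, 23/4)
obs 8: x=0 → posterior Dirichlet(26/3, 8/5, 23/4)
obs 9: x=0 → posterior Dirichlet(29/3, 8/5, 23/4)
obs 10: x=2 → posterior Dirichlet(29/3, 8/5, 27/4)
obs 11: x=2 → posterior Dirichlet(29/3, 8/5, 31/4)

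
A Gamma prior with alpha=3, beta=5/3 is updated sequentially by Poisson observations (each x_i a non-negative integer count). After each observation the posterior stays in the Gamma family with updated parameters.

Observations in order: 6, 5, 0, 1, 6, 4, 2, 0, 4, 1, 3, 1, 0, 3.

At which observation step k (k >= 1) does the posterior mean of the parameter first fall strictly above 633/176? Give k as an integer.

k = 2

obs 1: x=6 → posterior Gamma(9, 8/3)
obs 2: x=5 → posterior Gamma(14, 11/3)
obs 3: x=0 → posterior Gamma(14, 14/3)
obs 4: x=1 → posterior Gamma(15, 17/3)
obs 5: x=6 → posterior Gamma(21, 20/3)
obs 6: x=4 → posterior Gamma(25, 23/3)
obs 7: x=2 → posterior Gamma(27, 26/3)
obs 8: x=0 → posterior Gamma(27, 29/3)
obs 9: x=4 → posterior Gamma(31, 32/3)
obs 10: x=1 → posterior Gamma(32, 35/3)
obs 11: x=3 → posterior Gamma(35, 38/3)
obs 12: x=1 → posterior Gamma(36, 41/3)
obs 13: x=0 → posterior Gamma(36, 44/3)
obs 14: x=3 → posterior Gamma(39, 47/3)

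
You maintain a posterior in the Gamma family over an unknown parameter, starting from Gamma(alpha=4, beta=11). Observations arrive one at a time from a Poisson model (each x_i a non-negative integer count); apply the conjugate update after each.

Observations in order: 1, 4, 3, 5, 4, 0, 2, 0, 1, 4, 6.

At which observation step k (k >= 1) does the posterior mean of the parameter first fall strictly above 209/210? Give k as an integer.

k = 4

obs 1: x=1 → posterior Gamma(5, 12)
obs 2: x=4 → posterior Gamma(9, 13)
obs 3: x=3 → posterior Gamma(12, 14)
obs 4: x=5 → posterior Gamma(17, 15)
obs 5: x=4 → posterior Gamma(21, 16)
obs 6: x=0 → posterior Gamma(21, 17)
obs 7: x=2 → posterior Gamma(23, 18)
obs 8: x=0 → posterior Gamma(23, 19)
obs 9: x=1 → posterior Gamma(24, 20)
obs 10: x=4 → posterior Gamma(28, 21)
obs 11: x=6 → posterior Gamma(34, 22)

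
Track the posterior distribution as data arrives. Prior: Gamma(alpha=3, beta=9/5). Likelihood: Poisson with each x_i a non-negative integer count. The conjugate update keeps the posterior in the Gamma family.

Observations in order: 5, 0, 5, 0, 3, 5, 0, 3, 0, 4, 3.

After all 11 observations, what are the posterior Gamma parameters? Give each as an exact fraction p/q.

alpha=31, beta=64/5

obs 1: x=5 → posterior Gamma(8, 14/5)
obs 2: x=0 → posterior Gamma(8, 19/5)
obs 3: x=5 → posterior Gamma(13, 24/5)
obs 4: x=0 → posterior Gamma(13, 29/5)
obs 5: x=3 → posterior Gamma(16, 34/5)
obs 6: x=5 → posterior Gamma(21, 39/5)
obs 7: x=0 → posterior Gamma(21, 44/5)
obs 8: x=3 → posterior Gamma(24, 49/5)
obs 9: x=0 → posterior Gamma(24, 54/5)
obs 10: x=4 → posterior Gamma(28, 59/5)
obs 11: x=3 → posterior Gamma(31, 64/5)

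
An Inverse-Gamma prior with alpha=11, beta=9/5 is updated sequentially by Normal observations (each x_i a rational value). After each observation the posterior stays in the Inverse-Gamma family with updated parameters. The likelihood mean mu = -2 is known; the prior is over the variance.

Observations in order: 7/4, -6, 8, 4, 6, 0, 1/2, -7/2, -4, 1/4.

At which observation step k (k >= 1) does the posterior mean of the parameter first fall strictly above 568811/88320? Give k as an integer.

k = 4

obs 1: x=7/4 → posterior Inverse-Gamma(23/2, 1413/160)
obs 2: x=-6 → posterior Inverse-Gamma(12, 2693/160)
obs 3: x=8 → posterior Inverse-Gamma(25/2, 10693/160)
obs 4: x=4 → posterior Inverse-Gamma(13, 13573/160)
obs 5: x=6 → posterior Inverse-Gamma(27/2, 18693/160)
obs 6: x=0 → posterior Inverse-Gamma(14, 19013/160)
obs 7: x=1/2 → posterior Inverse-Gamma(29/2, 19513/160)
obs 8: x=-7/2 → posterior Inverse-Gamma(15, 19693/160)
obs 9: x=-4 → posterior Inverse-Gamma(31/2, 20013/160)
obs 10: x=1/4 → posterior Inverse-Gamma(16, 10209/80)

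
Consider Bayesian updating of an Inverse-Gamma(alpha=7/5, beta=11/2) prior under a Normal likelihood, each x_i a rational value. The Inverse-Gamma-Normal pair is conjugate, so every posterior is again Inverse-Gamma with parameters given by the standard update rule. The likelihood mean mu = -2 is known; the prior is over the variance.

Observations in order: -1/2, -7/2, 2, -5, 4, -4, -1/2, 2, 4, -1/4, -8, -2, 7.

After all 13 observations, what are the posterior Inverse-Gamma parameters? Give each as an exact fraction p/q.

alpha=79/10, beta=4077/32

obs 1: x=-1/2 → posterior Inverse-Gamma(19/10, 53/8)
obs 2: x=-7/2 → posterior Inverse-Gamma(12/5, 31/4)
obs 3: x=2 → posterior Inverse-Gamma(29/10, 63/4)
obs 4: x=-5 → posterior Inverse-Gamma(17/5, 81/4)
obs 5: x=4 → posterior Inverse-Gamma(39/10, 153/4)
obs 6: x=-4 → posterior Inverse-Gamma(22/5, 161/4)
obs 7: x=-1/2 → posterior Inverse-Gamma(49/10, 331/8)
obs 8: x=2 → posterior Inverse-Gamma(27/5, 395/8)
obs 9: x=4 → posterior Inverse-Gamma(59/10, 539/8)
obs 10: x=-1/4 → posterior Inverse-Gamma(32/5, 2205/32)
obs 11: x=-8 → posterior Inverse-Gamma(69/10, 2781/32)
obs 12: x=-2 → posterior Inverse-Gamma(37/5, 2781/32)
obs 13: x=7 → posterior Inverse-Gamma(79/10, 4077/32)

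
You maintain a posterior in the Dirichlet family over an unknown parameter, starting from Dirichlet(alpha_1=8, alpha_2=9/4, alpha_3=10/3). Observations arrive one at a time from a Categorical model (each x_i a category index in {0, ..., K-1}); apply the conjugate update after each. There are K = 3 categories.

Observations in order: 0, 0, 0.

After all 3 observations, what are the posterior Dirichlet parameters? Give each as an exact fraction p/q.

obs 1: x=0 → posterior Dirichlet(9, 9/4, 10/3)
obs 2: x=0 → posterior Dirichlet(10, 9/4, 10/3)
obs 3: x=0 → posterior Dirichlet(11, 9/4, 10/3)

alpha_1=11, alpha_2=9/4, alpha_3=10/3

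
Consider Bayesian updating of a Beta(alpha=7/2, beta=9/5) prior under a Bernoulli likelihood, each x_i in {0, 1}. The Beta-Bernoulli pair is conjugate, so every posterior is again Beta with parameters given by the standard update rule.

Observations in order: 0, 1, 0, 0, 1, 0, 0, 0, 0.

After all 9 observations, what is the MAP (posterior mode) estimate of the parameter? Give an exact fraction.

obs 1: x=0 → posterior Beta(7/2, 14/5)
obs 2: x=1 → posterior Beta(9/2, 14/5)
obs 3: x=0 → posterior Beta(9/2, 19/5)
obs 4: x=0 → posterior Beta(9/2, 24/5)
obs 5: x=1 → posterior Beta(11/2, 24/5)
obs 6: x=0 → posterior Beta(11/2, 29/5)
obs 7: x=0 → posterior Beta(11/2, 34/5)
obs 8: x=0 → posterior Beta(11/2, 39/5)
obs 9: x=0 → posterior Beta(11/2, 44/5)

15/41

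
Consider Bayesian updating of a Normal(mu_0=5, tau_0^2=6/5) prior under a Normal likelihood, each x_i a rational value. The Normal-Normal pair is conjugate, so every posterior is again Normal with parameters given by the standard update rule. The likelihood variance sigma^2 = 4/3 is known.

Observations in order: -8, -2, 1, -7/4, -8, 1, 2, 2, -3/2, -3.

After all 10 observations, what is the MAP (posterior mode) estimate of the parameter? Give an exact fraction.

obs 1: x=-8 → posterior Normal(-22/19, 12/19)
obs 2: x=-2 → posterior Normal(-10/7, 3/7)
obs 3: x=1 → posterior Normal(-31/37, 12/37)
obs 4: x=-7/4 → posterior Normal(-187/184, 6/23)
obs 5: x=-8 → posterior Normal(-95/44, 12/55)
obs 6: x=1 → posterior Normal(-439/256, 3/16)
obs 7: x=2 → posterior Normal(-367/292, 12/73)
obs 8: x=2 → posterior Normal(-295/328, 6/41)
obs 9: x=-3/2 → posterior Normal(-349/364, 12/91)
obs 10: x=-3 → posterior Normal(-457/400, 3/25)

-457/400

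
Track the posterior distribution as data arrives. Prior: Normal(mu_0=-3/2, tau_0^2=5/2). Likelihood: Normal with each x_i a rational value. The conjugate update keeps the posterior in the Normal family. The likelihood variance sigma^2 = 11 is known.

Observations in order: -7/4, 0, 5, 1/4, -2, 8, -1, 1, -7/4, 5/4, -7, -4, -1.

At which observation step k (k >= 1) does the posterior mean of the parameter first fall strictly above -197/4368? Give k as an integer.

obs 1: x=-7/4 → posterior Normal(-167/108, 55/27)
obs 2: x=0 → posterior Normal(-167/128, 55/32)
obs 3: x=5 → posterior Normal(-67/148, 55/37)
obs 4: x=1/4 → posterior Normal(-31/84, 55/42)
obs 5: x=-2 → posterior Normal(-51/94, 55/47)
obs 6: x=8 → posterior Normal(29/104, 55/52)
obs 7: x=-1 → posterior Normal(1/6, 55/57)
obs 8: x=1 → posterior Normal(29/124, 55/62)
obs 9: x=-7/4 → posterior Normal(23/268, 55/67)
obs 10: x=5/4 → posterior Normal(1/6, 55/72)
obs 11: x=-7 → posterior Normal(-23/77, 5/7)
obs 12: x=-4 → posterior Normal(-43/82, 55/82)
obs 13: x=-1 → posterior Normal(-16/29, 55/87)

k = 6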